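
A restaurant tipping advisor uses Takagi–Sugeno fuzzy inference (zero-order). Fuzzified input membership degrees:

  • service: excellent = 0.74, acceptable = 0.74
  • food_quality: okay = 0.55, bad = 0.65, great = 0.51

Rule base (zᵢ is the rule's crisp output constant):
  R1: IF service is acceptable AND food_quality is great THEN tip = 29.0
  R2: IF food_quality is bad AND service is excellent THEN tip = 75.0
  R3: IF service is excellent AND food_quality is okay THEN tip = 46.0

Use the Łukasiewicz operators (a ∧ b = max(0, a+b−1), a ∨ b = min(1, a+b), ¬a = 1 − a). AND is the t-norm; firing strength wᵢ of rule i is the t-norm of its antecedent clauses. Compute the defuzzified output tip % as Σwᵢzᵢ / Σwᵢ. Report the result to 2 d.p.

R1 (z=29.0): acceptable=0.74, great=0.51; AND[max(0, a+b−1)] → w = 0.25
R2 (z=75.0): bad=0.65, excellent=0.74; AND[max(0, a+b−1)] → w = 0.39
R3 (z=46.0): excellent=0.74, okay=0.55; AND[max(0, a+b−1)] → w = 0.29
Weighted average = (0.25·29.0 + 0.39·75.0 + 0.29·46.0) / (0.25 + 0.39 + 0.29)
  = 49.8400 / 0.9300 = 53.59

53.59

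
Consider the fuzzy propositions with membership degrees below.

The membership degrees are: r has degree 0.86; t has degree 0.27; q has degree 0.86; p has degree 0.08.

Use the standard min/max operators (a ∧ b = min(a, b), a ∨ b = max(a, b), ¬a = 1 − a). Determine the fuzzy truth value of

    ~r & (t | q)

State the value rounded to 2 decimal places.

0.14

~r = 1 − 0.86 = 0.14
t | q = max(a, b) on (0.27, 0.86) = 0.86
~r & (t | q) = min(a, b) on (0.14, 0.86) = 0.14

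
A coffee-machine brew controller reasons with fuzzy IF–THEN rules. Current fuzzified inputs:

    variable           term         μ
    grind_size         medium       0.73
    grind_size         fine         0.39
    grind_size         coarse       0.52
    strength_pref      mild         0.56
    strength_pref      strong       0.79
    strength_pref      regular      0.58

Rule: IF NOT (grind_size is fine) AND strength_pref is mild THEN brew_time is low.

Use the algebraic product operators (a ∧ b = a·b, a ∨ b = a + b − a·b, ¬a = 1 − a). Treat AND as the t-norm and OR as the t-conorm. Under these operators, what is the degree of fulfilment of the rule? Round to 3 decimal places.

0.342

firing strength: ¬fine=1−0.39=0.61, mild=0.56; AND[a·b] → w = 0.3416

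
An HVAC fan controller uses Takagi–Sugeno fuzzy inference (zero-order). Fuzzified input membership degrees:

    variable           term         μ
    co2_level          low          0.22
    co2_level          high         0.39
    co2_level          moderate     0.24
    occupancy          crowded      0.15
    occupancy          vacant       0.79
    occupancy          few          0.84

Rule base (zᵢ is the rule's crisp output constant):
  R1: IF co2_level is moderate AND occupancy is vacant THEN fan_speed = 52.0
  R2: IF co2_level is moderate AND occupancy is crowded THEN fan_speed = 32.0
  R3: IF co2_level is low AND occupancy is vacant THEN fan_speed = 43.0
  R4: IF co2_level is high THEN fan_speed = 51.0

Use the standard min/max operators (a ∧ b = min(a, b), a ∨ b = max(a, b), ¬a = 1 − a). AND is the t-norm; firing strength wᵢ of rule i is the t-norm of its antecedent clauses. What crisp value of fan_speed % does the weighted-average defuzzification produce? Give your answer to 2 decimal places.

46.63

R1 (z=52.0): moderate=0.24, vacant=0.79; AND[min(a, b)] → w = 0.24
R2 (z=32.0): moderate=0.24, crowded=0.15; AND[min(a, b)] → w = 0.15
R3 (z=43.0): low=0.22, vacant=0.79; AND[min(a, b)] → w = 0.22
R4 (z=51.0): high=0.39 → w = 0.39
Weighted average = (0.24·52.0 + 0.15·32.0 + 0.22·43.0 + 0.39·51.0) / (0.24 + 0.15 + 0.22 + 0.39)
  = 46.6300 / 1.0000 = 46.63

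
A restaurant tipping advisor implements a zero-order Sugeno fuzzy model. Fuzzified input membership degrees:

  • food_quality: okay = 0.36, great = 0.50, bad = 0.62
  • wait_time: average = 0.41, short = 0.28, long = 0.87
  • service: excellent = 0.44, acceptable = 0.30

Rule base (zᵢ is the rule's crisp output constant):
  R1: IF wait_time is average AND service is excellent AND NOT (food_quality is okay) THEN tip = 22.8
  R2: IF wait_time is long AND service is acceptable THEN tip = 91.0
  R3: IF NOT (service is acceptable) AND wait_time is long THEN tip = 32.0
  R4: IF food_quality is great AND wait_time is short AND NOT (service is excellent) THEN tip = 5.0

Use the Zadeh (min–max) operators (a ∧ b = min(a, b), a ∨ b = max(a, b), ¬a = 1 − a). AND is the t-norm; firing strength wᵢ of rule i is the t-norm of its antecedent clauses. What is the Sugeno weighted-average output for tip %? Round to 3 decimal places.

35.768

R1 (z=22.8): average=0.41, excellent=0.44, ¬okay=1−0.36=0.64; AND[min(a, b)] → w = 0.41
R2 (z=91.0): long=0.87, acceptable=0.30; AND[min(a, b)] → w = 0.30
R3 (z=32.0): ¬acceptable=1−0.30=0.70, long=0.87; AND[min(a, b)] → w = 0.70
R4 (z=5.0): great=0.50, short=0.28, ¬excellent=1−0.44=0.56; AND[min(a, b)] → w = 0.28
Weighted average = (0.41·22.8 + 0.30·91.0 + 0.70·32.0 + 0.28·5.0) / (0.41 + 0.30 + 0.70 + 0.28)
  = 60.4480 / 1.6900 = 35.768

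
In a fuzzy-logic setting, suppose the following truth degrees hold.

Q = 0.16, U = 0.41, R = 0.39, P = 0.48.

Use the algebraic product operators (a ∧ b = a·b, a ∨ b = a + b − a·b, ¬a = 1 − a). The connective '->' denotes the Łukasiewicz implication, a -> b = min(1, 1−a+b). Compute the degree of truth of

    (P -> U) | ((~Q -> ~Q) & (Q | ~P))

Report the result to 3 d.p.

0.972

P -> U  [Łukasiewicz: min(1, 1−a+b)] with a=0.4800, b=0.4100 → 0.9300
~Q = 1 − 0.1600 = 0.8400
~Q = 1 − 0.1600 = 0.8400
~Q -> ~Q  [Łukasiewicz: min(1, 1−a+b)] with a=0.8400, b=0.8400 → 1.0000
~P = 1 − 0.4800 = 0.5200
Q | ~P = a + b − a·b on (0.1600, 0.5200) = 0.5968
(~Q -> ~Q) & (Q | ~P) = a·b on (1.0000, 0.5968) = 0.5968
(P -> U) | ((~Q -> ~Q) & (Q | ~P)) = a + b − a·b on (0.9300, 0.5968) = 0.9718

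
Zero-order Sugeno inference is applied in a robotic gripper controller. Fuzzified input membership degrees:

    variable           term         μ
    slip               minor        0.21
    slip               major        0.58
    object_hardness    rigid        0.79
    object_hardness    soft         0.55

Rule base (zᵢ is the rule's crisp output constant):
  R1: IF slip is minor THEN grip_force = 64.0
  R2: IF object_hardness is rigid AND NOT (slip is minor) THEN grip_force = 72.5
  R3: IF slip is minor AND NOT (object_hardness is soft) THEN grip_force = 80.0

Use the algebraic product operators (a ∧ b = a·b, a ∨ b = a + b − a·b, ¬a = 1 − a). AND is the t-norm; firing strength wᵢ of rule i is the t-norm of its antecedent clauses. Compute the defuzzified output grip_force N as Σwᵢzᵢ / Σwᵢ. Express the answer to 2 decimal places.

R1 (z=64.0): minor=0.21 → w = 0.2100
R2 (z=72.5): rigid=0.79, ¬minor=1−0.21=0.79; AND[a·b] → w = 0.6241
R3 (z=80.0): minor=0.21, ¬soft=1−0.55=0.45; AND[a·b] → w = 0.0945
Weighted average = (0.2100·64.0 + 0.6241·72.5 + 0.0945·80.0) / (0.2100 + 0.6241 + 0.0945)
  = 66.2473 / 0.9286 = 71.34

71.34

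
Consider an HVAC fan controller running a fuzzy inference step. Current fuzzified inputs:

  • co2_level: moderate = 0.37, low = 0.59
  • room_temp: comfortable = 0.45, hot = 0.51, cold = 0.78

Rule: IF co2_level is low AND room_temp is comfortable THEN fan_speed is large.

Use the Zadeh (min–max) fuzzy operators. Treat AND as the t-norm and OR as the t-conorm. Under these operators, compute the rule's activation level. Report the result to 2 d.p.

firing strength: low=0.59, comfortable=0.45; AND[min(a, b)] → w = 0.45

0.45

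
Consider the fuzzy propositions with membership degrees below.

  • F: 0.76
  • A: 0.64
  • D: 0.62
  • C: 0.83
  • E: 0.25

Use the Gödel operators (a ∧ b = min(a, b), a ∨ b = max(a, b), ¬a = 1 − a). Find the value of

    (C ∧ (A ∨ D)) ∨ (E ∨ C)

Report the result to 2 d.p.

0.83

A ∨ D = max(a, b) on (0.64, 0.62) = 0.64
C ∧ (A ∨ D) = min(a, b) on (0.83, 0.64) = 0.64
E ∨ C = max(a, b) on (0.25, 0.83) = 0.83
(C ∧ (A ∨ D)) ∨ (E ∨ C) = max(a, b) on (0.64, 0.83) = 0.83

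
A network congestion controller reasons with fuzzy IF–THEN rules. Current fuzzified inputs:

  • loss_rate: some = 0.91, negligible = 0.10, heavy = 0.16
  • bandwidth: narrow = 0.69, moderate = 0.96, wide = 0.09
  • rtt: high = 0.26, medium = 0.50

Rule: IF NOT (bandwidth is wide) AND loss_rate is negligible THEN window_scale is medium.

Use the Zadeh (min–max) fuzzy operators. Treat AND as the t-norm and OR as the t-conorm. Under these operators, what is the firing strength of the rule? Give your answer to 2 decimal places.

0.10

firing strength: ¬wide=1−0.09=0.91, negligible=0.10; AND[min(a, b)] → w = 0.10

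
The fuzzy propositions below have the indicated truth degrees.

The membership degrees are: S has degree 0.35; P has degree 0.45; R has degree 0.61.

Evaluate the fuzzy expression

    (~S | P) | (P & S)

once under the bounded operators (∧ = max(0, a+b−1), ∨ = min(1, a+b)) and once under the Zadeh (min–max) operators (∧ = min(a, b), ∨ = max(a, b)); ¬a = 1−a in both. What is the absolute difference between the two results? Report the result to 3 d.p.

Under bounded:
  ~S = 1 − 0.35 = 0.65
  ~S | P = min(1, a+b) on (0.65, 0.45) = 1.00
  P & S = max(0, a+b−1) on (0.45, 0.35) = 0.00
  (~S | P) | (P & S) = min(1, a+b) on (1.00, 0.00) = 1.00
  → value = 1.0000
Under Zadeh (min–max):
  ~S = 1 − 0.35 = 0.65
  ~S | P = max(a, b) on (0.65, 0.45) = 0.65
  P & S = min(a, b) on (0.45, 0.35) = 0.35
  (~S | P) | (P & S) = max(a, b) on (0.65, 0.35) = 0.65
  → value = 0.6500
|1.0000 − 0.6500| = 0.350

0.350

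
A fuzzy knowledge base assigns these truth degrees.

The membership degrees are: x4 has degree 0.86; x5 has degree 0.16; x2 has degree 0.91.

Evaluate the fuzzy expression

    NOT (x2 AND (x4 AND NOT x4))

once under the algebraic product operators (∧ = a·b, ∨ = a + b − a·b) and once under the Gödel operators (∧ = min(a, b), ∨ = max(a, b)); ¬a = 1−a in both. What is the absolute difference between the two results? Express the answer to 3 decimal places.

0.030

Under algebraic product:
  NOT x4 = 1 − 0.8600 = 0.1400
  x4 AND NOT x4 = a·b on (0.8600, 0.1400) = 0.1204
  x2 AND (x4 AND NOT x4) = a·b on (0.9100, 0.1204) = 0.1096
  NOT (x2 AND (x4 AND NOT x4)) = 1 − 0.1096 = 0.8904
  → value = 0.8904
Under Gödel:
  NOT x4 = 1 − 0.86 = 0.14
  x4 AND NOT x4 = min(a, b) on (0.86, 0.14) = 0.14
  x2 AND (x4 AND NOT x4) = min(a, b) on (0.91, 0.14) = 0.14
  NOT (x2 AND (x4 AND NOT x4)) = 1 − 0.14 = 0.86
  → value = 0.8600
|0.8904 − 0.8600| = 0.030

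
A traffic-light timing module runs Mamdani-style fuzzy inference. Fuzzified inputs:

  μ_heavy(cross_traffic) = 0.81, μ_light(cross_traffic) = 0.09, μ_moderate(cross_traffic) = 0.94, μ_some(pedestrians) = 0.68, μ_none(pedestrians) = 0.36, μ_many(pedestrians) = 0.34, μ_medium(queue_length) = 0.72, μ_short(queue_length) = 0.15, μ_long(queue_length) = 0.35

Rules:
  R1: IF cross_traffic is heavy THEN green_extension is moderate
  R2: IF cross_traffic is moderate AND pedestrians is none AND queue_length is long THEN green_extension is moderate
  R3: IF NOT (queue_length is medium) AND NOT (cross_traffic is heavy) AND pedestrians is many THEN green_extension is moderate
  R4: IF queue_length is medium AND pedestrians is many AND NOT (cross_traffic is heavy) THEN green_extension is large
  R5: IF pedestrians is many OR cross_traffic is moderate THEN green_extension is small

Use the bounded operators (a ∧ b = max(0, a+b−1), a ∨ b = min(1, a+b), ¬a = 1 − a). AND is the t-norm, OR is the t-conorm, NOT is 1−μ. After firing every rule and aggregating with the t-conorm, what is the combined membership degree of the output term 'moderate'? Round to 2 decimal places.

R1: heavy=0.81 → w = 0.81
R2: moderate=0.94, none=0.36, long=0.35; AND[max(0, a+b−1)] → w = 0.00
R3: ¬medium=1−0.72=0.28, ¬heavy=1−0.81=0.19, many=0.34; AND[max(0, a+b−1)] → w = 0.00
R4: medium=0.72, many=0.34, ¬heavy=1−0.81=0.19; AND[max(0, a+b−1)] → w = 0.00
R5: many=0.34, moderate=0.94; OR[min(1, a+b)] → w = 1.00
Rules with consequent 'moderate': {R1, R2, R3} → strengths 0.81, 0.00, 0.00
Aggregate via t-conorm [min(1, a+b)]: 0.81

0.81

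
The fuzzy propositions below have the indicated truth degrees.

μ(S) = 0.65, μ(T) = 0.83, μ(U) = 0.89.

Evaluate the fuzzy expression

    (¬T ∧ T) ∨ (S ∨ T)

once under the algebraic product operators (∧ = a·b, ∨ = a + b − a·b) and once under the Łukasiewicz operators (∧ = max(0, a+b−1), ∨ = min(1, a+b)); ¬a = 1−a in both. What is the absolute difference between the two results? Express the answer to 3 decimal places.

Under algebraic product:
  ¬T = 1 − 0.8300 = 0.1700
  ¬T ∧ T = a·b on (0.1700, 0.8300) = 0.1411
  S ∨ T = a + b − a·b on (0.6500, 0.8300) = 0.9405
  (¬T ∧ T) ∨ (S ∨ T) = a + b − a·b on (0.1411, 0.9405) = 0.9489
  → value = 0.9489
Under Łukasiewicz:
  ¬T = 1 − 0.83 = 0.17
  ¬T ∧ T = max(0, a+b−1) on (0.17, 0.83) = 0.00
  S ∨ T = min(1, a+b) on (0.65, 0.83) = 1.00
  (¬T ∧ T) ∨ (S ∨ T) = min(1, a+b) on (0.00, 1.00) = 1.00
  → value = 1.0000
|0.9489 − 1.0000| = 0.051

0.051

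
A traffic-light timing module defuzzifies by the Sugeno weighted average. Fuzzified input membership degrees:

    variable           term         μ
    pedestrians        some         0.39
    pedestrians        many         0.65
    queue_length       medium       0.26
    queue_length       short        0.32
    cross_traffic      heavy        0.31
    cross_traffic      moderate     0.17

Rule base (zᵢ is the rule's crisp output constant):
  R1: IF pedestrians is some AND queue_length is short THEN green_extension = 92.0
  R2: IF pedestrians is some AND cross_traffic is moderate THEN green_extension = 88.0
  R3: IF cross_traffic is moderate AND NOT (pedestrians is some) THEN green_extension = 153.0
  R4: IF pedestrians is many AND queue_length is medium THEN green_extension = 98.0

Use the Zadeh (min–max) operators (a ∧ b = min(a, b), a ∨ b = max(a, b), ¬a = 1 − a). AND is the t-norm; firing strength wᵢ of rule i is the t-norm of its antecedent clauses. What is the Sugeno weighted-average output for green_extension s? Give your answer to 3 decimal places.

104.228

R1 (z=92.0): some=0.39, short=0.32; AND[min(a, b)] → w = 0.32
R2 (z=88.0): some=0.39, moderate=0.17; AND[min(a, b)] → w = 0.17
R3 (z=153.0): moderate=0.17, ¬some=1−0.39=0.61; AND[min(a, b)] → w = 0.17
R4 (z=98.0): many=0.65, medium=0.26; AND[min(a, b)] → w = 0.26
Weighted average = (0.32·92.0 + 0.17·88.0 + 0.17·153.0 + 0.26·98.0) / (0.32 + 0.17 + 0.17 + 0.26)
  = 95.8900 / 0.9200 = 104.228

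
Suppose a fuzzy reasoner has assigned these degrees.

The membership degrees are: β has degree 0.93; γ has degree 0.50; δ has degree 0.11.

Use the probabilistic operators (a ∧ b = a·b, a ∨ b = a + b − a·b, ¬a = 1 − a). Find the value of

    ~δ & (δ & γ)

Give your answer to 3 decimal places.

0.049

~δ = 1 − 0.1100 = 0.8900
δ & γ = a·b on (0.1100, 0.5000) = 0.0550
~δ & (δ & γ) = a·b on (0.8900, 0.0550) = 0.0490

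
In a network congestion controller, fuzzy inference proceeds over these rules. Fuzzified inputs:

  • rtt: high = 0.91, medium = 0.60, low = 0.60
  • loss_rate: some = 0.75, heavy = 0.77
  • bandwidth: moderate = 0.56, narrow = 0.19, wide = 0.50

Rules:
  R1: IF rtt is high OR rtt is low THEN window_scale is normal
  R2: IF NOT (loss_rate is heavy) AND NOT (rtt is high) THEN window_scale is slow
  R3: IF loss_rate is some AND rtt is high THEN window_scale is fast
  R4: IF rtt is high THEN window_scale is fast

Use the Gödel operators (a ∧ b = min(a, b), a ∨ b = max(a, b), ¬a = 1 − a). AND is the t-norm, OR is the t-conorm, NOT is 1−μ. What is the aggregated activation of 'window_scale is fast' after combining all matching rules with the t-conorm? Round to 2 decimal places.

0.91

R1: high=0.91, low=0.60; OR[max(a, b)] → w = 0.91
R2: ¬heavy=1−0.77=0.23, ¬high=1−0.91=0.09; AND[min(a, b)] → w = 0.09
R3: some=0.75, high=0.91; AND[min(a, b)] → w = 0.75
R4: high=0.91 → w = 0.91
Rules with consequent 'fast': {R3, R4} → strengths 0.75, 0.91
Aggregate via t-conorm [max(a, b)]: 0.91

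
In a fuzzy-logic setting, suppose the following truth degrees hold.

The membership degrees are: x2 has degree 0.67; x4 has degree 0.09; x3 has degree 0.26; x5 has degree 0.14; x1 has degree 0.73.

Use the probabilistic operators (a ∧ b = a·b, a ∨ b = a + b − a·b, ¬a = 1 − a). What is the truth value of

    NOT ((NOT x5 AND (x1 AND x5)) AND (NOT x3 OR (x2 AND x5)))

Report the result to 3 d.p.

NOT x5 = 1 − 0.1400 = 0.8600
x1 AND x5 = a·b on (0.7300, 0.1400) = 0.1022
NOT x5 AND (x1 AND x5) = a·b on (0.8600, 0.1022) = 0.0879
NOT x3 = 1 − 0.2600 = 0.7400
x2 AND x5 = a·b on (0.6700, 0.1400) = 0.0938
NOT x3 OR (x2 AND x5) = a + b − a·b on (0.7400, 0.0938) = 0.7644
(NOT x5 AND (x1 AND x5)) AND (NOT x3 OR (x2 AND x5)) = a·b on (0.0879, 0.7644) = 0.0672
NOT ((NOT x5 AND (x1 AND x5)) AND (NOT x3 OR (x2 AND x5))) = 1 − 0.0672 = 0.9328

0.933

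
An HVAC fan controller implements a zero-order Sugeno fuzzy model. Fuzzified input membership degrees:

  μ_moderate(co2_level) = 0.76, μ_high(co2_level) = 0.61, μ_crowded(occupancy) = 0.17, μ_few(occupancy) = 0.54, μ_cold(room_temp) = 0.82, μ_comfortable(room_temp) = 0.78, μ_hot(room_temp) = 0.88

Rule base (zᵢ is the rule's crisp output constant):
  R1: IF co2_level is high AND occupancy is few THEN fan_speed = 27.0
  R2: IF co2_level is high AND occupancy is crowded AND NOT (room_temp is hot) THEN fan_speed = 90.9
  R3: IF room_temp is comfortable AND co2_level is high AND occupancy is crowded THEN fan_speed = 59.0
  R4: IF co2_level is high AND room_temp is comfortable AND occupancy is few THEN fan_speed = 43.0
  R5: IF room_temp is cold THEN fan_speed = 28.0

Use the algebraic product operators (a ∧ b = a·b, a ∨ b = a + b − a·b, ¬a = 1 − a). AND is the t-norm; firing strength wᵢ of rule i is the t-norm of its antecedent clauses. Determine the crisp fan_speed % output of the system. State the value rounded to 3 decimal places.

R1 (z=27.0): high=0.61, few=0.54; AND[a·b] → w = 0.3294
R2 (z=90.9): high=0.61, crowded=0.17, ¬hot=1−0.88=0.12; AND[a·b] → w = 0.0124
R3 (z=59.0): comfortable=0.78, high=0.61, crowded=0.17; AND[a·b] → w = 0.0809
R4 (z=43.0): high=0.61, comfortable=0.78, few=0.54; AND[a·b] → w = 0.2569
R5 (z=28.0): cold=0.82 → w = 0.8200
Weighted average = (0.3294·27.0 + 0.0124·90.9 + 0.0809·59.0 + 0.2569·43.0 + 0.8200·28.0) / (0.3294 + 0.0124 + 0.0809 + 0.2569 + 0.8200)
  = 48.8053 / 1.4997 = 32.544

32.544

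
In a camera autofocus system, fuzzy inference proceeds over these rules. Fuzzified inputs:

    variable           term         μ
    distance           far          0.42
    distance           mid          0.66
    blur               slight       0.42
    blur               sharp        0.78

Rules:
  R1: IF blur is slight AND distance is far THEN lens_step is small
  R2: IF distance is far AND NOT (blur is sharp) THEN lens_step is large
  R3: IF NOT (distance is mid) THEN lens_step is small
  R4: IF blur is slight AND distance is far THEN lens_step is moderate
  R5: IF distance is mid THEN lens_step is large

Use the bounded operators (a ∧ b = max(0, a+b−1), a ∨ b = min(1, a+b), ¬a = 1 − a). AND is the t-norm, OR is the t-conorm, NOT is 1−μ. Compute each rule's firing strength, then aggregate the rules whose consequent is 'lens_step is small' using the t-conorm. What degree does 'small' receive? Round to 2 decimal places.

0.34

R1: slight=0.42, far=0.42; AND[max(0, a+b−1)] → w = 0.00
R2: far=0.42, ¬sharp=1−0.78=0.22; AND[max(0, a+b−1)] → w = 0.00
R3: ¬mid=1−0.66=0.34 → w = 0.34
R4: slight=0.42, far=0.42; AND[max(0, a+b−1)] → w = 0.00
R5: mid=0.66 → w = 0.66
Rules with consequent 'small': {R1, R3} → strengths 0.00, 0.34
Aggregate via t-conorm [min(1, a+b)]: 0.34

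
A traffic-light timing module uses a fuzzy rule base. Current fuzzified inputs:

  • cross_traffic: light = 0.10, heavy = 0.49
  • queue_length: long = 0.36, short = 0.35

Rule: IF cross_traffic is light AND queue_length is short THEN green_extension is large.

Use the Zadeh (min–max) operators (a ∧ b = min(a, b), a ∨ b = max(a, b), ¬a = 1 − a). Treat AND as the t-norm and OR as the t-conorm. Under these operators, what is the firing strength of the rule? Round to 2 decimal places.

0.10

firing strength: light=0.10, short=0.35; AND[min(a, b)] → w = 0.10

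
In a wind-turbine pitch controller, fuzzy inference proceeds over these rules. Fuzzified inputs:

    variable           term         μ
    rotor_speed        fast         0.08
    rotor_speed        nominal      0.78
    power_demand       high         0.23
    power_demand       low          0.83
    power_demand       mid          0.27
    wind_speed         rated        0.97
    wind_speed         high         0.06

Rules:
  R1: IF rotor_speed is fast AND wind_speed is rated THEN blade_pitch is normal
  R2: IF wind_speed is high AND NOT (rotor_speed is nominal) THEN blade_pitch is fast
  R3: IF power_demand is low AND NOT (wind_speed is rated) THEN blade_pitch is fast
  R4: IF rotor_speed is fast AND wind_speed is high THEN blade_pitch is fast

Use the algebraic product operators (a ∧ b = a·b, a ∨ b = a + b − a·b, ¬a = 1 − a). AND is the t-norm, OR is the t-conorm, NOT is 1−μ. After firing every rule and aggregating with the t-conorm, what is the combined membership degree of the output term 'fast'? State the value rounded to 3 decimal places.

0.042

R1: fast=0.08, rated=0.97; AND[a·b] → w = 0.0776
R2: high=0.06, ¬nominal=1−0.78=0.22; AND[a·b] → w = 0.0132
R3: low=0.83, ¬rated=1−0.97=0.03; AND[a·b] → w = 0.0249
R4: fast=0.08, high=0.06; AND[a·b] → w = 0.0048
Rules with consequent 'fast': {R2, R3, R4} → strengths 0.0132, 0.0249, 0.0048
Aggregate via t-conorm [a + b − a·b]: 0.0424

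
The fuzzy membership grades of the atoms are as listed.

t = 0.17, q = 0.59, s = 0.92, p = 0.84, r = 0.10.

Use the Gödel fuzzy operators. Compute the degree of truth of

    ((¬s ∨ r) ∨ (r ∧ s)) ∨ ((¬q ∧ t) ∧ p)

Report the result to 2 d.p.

0.17

¬s = 1 − 0.92 = 0.08
¬s ∨ r = max(a, b) on (0.08, 0.10) = 0.10
r ∧ s = min(a, b) on (0.10, 0.92) = 0.10
(¬s ∨ r) ∨ (r ∧ s) = max(a, b) on (0.10, 0.10) = 0.10
¬q = 1 − 0.59 = 0.41
¬q ∧ t = min(a, b) on (0.41, 0.17) = 0.17
(¬q ∧ t) ∧ p = min(a, b) on (0.17, 0.84) = 0.17
((¬s ∨ r) ∨ (r ∧ s)) ∨ ((¬q ∧ t) ∧ p) = max(a, b) on (0.10, 0.17) = 0.17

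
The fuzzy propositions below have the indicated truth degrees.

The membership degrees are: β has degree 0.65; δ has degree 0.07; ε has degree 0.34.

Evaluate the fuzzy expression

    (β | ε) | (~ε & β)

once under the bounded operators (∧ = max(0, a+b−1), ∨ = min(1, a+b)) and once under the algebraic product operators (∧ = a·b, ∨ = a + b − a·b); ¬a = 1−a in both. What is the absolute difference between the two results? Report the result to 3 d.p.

0.132

Under bounded:
  β | ε = min(1, a+b) on (0.65, 0.34) = 0.99
  ~ε = 1 − 0.34 = 0.66
  ~ε & β = max(0, a+b−1) on (0.66, 0.65) = 0.31
  (β | ε) | (~ε & β) = min(1, a+b) on (0.99, 0.31) = 1.00
  → value = 1.0000
Under algebraic product:
  β | ε = a + b − a·b on (0.6500, 0.3400) = 0.7690
  ~ε = 1 − 0.3400 = 0.6600
  ~ε & β = a·b on (0.6600, 0.6500) = 0.4290
  (β | ε) | (~ε & β) = a + b − a·b on (0.7690, 0.4290) = 0.8681
  → value = 0.8681
|1.0000 − 0.8681| = 0.132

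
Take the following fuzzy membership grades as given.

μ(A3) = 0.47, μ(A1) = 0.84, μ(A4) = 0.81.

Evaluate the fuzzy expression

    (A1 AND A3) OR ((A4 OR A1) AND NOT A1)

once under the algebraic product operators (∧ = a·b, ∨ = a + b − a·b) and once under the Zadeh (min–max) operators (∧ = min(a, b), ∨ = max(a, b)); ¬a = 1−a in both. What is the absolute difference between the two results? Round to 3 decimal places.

Under algebraic product:
  A1 AND A3 = a·b on (0.8400, 0.4700) = 0.3948
  A4 OR A1 = a + b − a·b on (0.8100, 0.8400) = 0.9696
  NOT A1 = 1 − 0.8400 = 0.1600
  (A4 OR A1) AND NOT A1 = a·b on (0.9696, 0.1600) = 0.1551
  (A1 AND A3) OR ((A4 OR A1) AND NOT A1) = a + b − a·b on (0.3948, 0.1551) = 0.4887
  → value = 0.4887
Under Zadeh (min–max):
  A1 AND A3 = min(a, b) on (0.84, 0.47) = 0.47
  A4 OR A1 = max(a, b) on (0.81, 0.84) = 0.84
  NOT A1 = 1 − 0.84 = 0.16
  (A4 OR A1) AND NOT A1 = min(a, b) on (0.84, 0.16) = 0.16
  (A1 AND A3) OR ((A4 OR A1) AND NOT A1) = max(a, b) on (0.47, 0.16) = 0.47
  → value = 0.4700
|0.4887 − 0.4700| = 0.019

0.019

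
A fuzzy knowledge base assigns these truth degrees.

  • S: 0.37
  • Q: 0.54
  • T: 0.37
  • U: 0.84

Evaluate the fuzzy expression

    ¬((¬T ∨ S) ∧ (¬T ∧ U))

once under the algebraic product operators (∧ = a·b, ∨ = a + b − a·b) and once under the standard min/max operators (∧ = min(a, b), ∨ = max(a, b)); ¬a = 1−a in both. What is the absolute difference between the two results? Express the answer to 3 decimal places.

0.224

Under algebraic product:
  ¬T = 1 − 0.3700 = 0.6300
  ¬T ∨ S = a + b − a·b on (0.6300, 0.3700) = 0.7669
  ¬T = 1 − 0.3700 = 0.6300
  ¬T ∧ U = a·b on (0.6300, 0.8400) = 0.5292
  (¬T ∨ S) ∧ (¬T ∧ U) = a·b on (0.7669, 0.5292) = 0.4058
  ¬((¬T ∨ S) ∧ (¬T ∧ U)) = 1 − 0.4058 = 0.5942
  → value = 0.5942
Under standard min/max:
  ¬T = 1 − 0.37 = 0.63
  ¬T ∨ S = max(a, b) on (0.63, 0.37) = 0.63
  ¬T = 1 − 0.37 = 0.63
  ¬T ∧ U = min(a, b) on (0.63, 0.84) = 0.63
  (¬T ∨ S) ∧ (¬T ∧ U) = min(a, b) on (0.63, 0.63) = 0.63
  ¬((¬T ∨ S) ∧ (¬T ∧ U)) = 1 − 0.63 = 0.37
  → value = 0.3700
|0.5942 − 0.3700| = 0.224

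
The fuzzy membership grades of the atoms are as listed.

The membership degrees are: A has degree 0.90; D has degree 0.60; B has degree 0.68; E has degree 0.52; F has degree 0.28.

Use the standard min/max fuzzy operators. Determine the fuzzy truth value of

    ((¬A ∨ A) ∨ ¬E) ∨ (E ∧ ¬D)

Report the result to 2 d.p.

¬A = 1 − 0.90 = 0.10
¬A ∨ A = max(a, b) on (0.10, 0.90) = 0.90
¬E = 1 − 0.52 = 0.48
(¬A ∨ A) ∨ ¬E = max(a, b) on (0.90, 0.48) = 0.90
¬D = 1 − 0.60 = 0.40
E ∧ ¬D = min(a, b) on (0.52, 0.40) = 0.40
((¬A ∨ A) ∨ ¬E) ∨ (E ∧ ¬D) = max(a, b) on (0.90, 0.40) = 0.90

0.90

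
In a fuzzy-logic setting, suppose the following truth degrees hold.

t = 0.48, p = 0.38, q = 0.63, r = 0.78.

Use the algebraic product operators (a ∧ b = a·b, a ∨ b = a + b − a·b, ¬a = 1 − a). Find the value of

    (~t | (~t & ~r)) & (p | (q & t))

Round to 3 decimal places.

~t = 1 − 0.4800 = 0.5200
~t = 1 − 0.4800 = 0.5200
~r = 1 − 0.7800 = 0.2200
~t & ~r = a·b on (0.5200, 0.2200) = 0.1144
~t | (~t & ~r) = a + b − a·b on (0.5200, 0.1144) = 0.5749
q & t = a·b on (0.6300, 0.4800) = 0.3024
p | (q & t) = a + b − a·b on (0.3800, 0.3024) = 0.5675
(~t | (~t & ~r)) & (p | (q & t)) = a·b on (0.5749, 0.5675) = 0.3263

0.326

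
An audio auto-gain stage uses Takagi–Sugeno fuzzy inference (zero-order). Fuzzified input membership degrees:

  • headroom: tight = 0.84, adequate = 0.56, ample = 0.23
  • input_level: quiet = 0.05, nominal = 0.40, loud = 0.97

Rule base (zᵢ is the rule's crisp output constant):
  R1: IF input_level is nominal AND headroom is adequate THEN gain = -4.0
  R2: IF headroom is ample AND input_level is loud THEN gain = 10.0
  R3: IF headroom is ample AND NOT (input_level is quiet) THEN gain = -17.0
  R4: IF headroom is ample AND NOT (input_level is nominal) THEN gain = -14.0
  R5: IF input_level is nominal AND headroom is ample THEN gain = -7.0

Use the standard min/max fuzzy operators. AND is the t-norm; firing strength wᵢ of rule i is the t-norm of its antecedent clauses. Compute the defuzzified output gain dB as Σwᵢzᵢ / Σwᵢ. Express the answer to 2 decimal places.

R1 (z=-4.0): nominal=0.40, adequate=0.56; AND[min(a, b)] → w = 0.40
R2 (z=10.0): ample=0.23, loud=0.97; AND[min(a, b)] → w = 0.23
R3 (z=-17.0): ample=0.23, ¬quiet=1−0.05=0.95; AND[min(a, b)] → w = 0.23
R4 (z=-14.0): ample=0.23, ¬nominal=1−0.40=0.60; AND[min(a, b)] → w = 0.23
R5 (z=-7.0): nominal=0.40, ample=0.23; AND[min(a, b)] → w = 0.23
Weighted average = (0.40·-4.0 + 0.23·10.0 + 0.23·-17.0 + 0.23·-14.0 + 0.23·-7.0) / (0.40 + 0.23 + 0.23 + 0.23 + 0.23)
  = -8.0400 / 1.3200 = -6.09

-6.09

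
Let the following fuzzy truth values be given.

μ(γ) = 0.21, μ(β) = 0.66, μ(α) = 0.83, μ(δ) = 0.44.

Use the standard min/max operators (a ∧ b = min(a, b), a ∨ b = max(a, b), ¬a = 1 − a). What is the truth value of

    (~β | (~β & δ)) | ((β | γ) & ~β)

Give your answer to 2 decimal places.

~β = 1 − 0.66 = 0.34
~β = 1 − 0.66 = 0.34
~β & δ = min(a, b) on (0.34, 0.44) = 0.34
~β | (~β & δ) = max(a, b) on (0.34, 0.34) = 0.34
β | γ = max(a, b) on (0.66, 0.21) = 0.66
~β = 1 − 0.66 = 0.34
(β | γ) & ~β = min(a, b) on (0.66, 0.34) = 0.34
(~β | (~β & δ)) | ((β | γ) & ~β) = max(a, b) on (0.34, 0.34) = 0.34

0.34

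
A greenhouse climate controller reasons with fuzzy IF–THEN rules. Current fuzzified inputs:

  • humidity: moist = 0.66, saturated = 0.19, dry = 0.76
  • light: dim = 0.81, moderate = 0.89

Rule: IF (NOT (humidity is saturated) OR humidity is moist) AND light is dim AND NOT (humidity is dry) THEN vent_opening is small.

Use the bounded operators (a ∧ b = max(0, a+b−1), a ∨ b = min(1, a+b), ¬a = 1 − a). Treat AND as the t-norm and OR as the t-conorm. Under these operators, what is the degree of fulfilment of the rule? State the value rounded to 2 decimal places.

0.05

firing strength: (¬saturated=1−0.19=0.81 OR moist=0.66) = 1.00; AND[max(0, a+b−1)] with dim=0.81, ¬dry=1−0.76=0.24 → w = 0.05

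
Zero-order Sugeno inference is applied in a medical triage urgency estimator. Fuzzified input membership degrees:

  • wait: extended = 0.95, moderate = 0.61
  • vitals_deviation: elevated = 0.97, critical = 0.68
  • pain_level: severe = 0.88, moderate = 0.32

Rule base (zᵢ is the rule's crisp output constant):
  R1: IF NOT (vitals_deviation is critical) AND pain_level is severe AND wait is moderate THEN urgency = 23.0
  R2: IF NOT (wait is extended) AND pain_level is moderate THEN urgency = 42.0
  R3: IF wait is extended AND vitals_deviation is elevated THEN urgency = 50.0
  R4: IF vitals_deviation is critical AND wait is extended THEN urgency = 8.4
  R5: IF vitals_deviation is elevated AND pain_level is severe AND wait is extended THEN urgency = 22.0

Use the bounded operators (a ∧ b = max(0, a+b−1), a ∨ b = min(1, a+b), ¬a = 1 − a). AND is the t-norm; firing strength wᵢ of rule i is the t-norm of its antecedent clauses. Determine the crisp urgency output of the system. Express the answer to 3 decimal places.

29.316

R1 (z=23.0): ¬critical=1−0.68=0.32, severe=0.88, moderate=0.61; AND[max(0, a+b−1)] → w = 0.00
R2 (z=42.0): ¬extended=1−0.95=0.05, moderate=0.32; AND[max(0, a+b−1)] → w = 0.00
R3 (z=50.0): extended=0.95, elevated=0.97; AND[max(0, a+b−1)] → w = 0.92
R4 (z=8.4): critical=0.68, extended=0.95; AND[max(0, a+b−1)] → w = 0.63
R5 (z=22.0): elevated=0.97, severe=0.88, extended=0.95; AND[max(0, a+b−1)] → w = 0.80
Weighted average = (0.00·23.0 + 0.00·42.0 + 0.92·50.0 + 0.63·8.4 + 0.80·22.0) / (0.00 + 0.00 + 0.92 + 0.63 + 0.80)
  = 68.8920 / 2.3500 = 29.316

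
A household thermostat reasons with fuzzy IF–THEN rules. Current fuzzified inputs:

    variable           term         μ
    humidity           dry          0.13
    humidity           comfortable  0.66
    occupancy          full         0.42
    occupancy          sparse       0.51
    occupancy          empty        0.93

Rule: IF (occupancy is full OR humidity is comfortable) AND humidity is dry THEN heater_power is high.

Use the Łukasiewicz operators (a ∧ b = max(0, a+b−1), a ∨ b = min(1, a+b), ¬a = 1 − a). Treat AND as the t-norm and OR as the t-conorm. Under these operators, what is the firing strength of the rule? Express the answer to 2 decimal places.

firing strength: (full=0.42 OR comfortable=0.66) = 1.00; AND[max(0, a+b−1)] with dry=0.13 → w = 0.13

0.13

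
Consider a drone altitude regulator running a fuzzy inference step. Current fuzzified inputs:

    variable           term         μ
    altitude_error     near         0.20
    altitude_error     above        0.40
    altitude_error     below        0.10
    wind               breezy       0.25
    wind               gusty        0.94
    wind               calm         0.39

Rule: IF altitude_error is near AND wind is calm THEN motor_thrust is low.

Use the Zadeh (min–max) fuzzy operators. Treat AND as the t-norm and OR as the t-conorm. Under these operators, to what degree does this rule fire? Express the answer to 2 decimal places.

0.20

firing strength: near=0.20, calm=0.39; AND[min(a, b)] → w = 0.20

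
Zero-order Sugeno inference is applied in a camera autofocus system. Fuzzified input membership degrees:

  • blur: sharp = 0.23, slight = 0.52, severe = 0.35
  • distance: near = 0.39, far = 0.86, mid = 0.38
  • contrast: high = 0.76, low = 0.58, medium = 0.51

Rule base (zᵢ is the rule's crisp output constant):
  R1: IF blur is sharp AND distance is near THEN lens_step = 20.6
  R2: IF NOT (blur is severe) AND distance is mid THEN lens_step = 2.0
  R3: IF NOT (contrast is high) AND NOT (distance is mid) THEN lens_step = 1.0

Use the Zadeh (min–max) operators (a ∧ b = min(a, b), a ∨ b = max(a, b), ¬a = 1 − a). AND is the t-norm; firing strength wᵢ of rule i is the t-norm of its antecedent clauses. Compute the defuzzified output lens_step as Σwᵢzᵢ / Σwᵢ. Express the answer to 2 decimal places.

6.75

R1 (z=20.6): sharp=0.23, near=0.39; AND[min(a, b)] → w = 0.23
R2 (z=2.0): ¬severe=1−0.35=0.65, mid=0.38; AND[min(a, b)] → w = 0.38
R3 (z=1.0): ¬high=1−0.76=0.24, ¬mid=1−0.38=0.62; AND[min(a, b)] → w = 0.24
Weighted average = (0.23·20.6 + 0.38·2.0 + 0.24·1.0) / (0.23 + 0.38 + 0.24)
  = 5.7380 / 0.8500 = 6.75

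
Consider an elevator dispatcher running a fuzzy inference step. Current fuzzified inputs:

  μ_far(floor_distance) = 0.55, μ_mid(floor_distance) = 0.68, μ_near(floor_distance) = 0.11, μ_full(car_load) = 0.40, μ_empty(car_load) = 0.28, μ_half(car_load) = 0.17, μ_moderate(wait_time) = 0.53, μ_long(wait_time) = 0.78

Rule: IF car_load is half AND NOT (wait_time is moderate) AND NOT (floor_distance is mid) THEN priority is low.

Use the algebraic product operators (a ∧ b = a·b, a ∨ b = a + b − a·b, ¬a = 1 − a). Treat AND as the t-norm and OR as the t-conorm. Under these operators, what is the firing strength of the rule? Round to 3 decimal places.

0.026

firing strength: half=0.17, ¬moderate=1−0.53=0.47, ¬mid=1−0.68=0.32; AND[a·b] → w = 0.0256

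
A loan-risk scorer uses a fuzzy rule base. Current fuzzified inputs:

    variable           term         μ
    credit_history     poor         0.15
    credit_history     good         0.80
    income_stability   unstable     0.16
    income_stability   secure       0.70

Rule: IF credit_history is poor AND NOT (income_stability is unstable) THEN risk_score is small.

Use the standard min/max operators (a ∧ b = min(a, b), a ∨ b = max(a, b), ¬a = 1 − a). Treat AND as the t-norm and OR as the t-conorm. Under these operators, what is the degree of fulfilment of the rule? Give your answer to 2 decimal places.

0.15

firing strength: poor=0.15, ¬unstable=1−0.16=0.84; AND[min(a, b)] → w = 0.15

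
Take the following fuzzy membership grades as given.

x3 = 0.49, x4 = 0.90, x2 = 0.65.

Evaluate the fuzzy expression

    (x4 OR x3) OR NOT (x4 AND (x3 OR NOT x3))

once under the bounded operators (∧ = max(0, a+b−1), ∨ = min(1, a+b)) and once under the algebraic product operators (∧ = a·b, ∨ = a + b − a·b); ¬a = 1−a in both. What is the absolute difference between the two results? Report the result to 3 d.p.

Under bounded:
  x4 OR x3 = min(1, a+b) on (0.90, 0.49) = 1.00
  NOT x3 = 1 − 0.49 = 0.51
  x3 OR NOT x3 = min(1, a+b) on (0.49, 0.51) = 1.00
  x4 AND (x3 OR NOT x3) = max(0, a+b−1) on (0.90, 1.00) = 0.90
  NOT (x4 AND (x3 OR NOT x3)) = 1 − 0.90 = 0.10
  (x4 OR x3) OR NOT (x4 AND (x3 OR NOT x3)) = min(1, a+b) on (1.00, 0.10) = 1.00
  → value = 1.0000
Under algebraic product:
  x4 OR x3 = a + b − a·b on (0.9000, 0.4900) = 0.9490
  NOT x3 = 1 − 0.4900 = 0.5100
  x3 OR NOT x3 = a + b − a·b on (0.4900, 0.5100) = 0.7501
  x4 AND (x3 OR NOT x3) = a·b on (0.9000, 0.7501) = 0.6751
  NOT (x4 AND (x3 OR NOT x3)) = 1 − 0.6751 = 0.3249
  (x4 OR x3) OR NOT (x4 AND (x3 OR NOT x3)) = a + b − a·b on (0.9490, 0.3249) = 0.9656
  → value = 0.9656
|1.0000 − 0.9656| = 0.034

0.034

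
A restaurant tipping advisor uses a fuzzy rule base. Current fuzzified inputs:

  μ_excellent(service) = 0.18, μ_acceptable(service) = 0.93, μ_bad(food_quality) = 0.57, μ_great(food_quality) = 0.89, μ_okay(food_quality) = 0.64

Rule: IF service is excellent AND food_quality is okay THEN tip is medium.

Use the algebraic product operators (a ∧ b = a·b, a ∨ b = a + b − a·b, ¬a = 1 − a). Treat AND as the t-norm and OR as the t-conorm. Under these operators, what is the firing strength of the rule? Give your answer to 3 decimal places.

0.115

firing strength: excellent=0.18, okay=0.64; AND[a·b] → w = 0.1152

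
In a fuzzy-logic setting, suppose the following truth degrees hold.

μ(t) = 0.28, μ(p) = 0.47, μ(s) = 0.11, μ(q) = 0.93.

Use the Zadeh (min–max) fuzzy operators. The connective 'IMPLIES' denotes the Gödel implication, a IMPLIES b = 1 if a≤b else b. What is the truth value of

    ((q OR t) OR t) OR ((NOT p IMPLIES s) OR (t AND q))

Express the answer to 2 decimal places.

0.93

q OR t = max(a, b) on (0.93, 0.28) = 0.93
(q OR t) OR t = max(a, b) on (0.93, 0.28) = 0.93
NOT p = 1 − 0.47 = 0.53
NOT p IMPLIES s  [Gödel: 1 if a≤b else b] with a=0.53, b=0.11 → 0.11
t AND q = min(a, b) on (0.28, 0.93) = 0.28
(NOT p IMPLIES s) OR (t AND q) = max(a, b) on (0.11, 0.28) = 0.28
((q OR t) OR t) OR ((NOT p IMPLIES s) OR (t AND q)) = max(a, b) on (0.93, 0.28) = 0.93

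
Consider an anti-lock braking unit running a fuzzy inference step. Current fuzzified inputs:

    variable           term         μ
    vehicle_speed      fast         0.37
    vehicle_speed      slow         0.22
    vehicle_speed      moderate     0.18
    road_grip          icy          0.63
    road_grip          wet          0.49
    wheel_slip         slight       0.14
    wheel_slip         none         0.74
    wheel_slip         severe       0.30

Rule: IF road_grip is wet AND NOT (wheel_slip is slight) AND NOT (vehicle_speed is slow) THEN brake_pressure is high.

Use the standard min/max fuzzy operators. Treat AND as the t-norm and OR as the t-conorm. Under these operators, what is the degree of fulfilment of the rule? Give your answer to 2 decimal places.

0.49

firing strength: wet=0.49, ¬slight=1−0.14=0.86, ¬slow=1−0.22=0.78; AND[min(a, b)] → w = 0.49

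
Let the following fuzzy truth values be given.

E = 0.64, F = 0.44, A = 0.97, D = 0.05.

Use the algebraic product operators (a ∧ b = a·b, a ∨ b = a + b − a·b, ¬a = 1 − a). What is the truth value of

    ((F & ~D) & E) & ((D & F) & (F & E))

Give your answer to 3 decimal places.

~D = 1 − 0.0500 = 0.9500
F & ~D = a·b on (0.4400, 0.9500) = 0.4180
(F & ~D) & E = a·b on (0.4180, 0.6400) = 0.2675
D & F = a·b on (0.0500, 0.4400) = 0.0220
F & E = a·b on (0.4400, 0.6400) = 0.2816
(D & F) & (F & E) = a·b on (0.0220, 0.2816) = 0.0062
((F & ~D) & E) & ((D & F) & (F & E)) = a·b on (0.2675, 0.0062) = 0.0017

0.002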